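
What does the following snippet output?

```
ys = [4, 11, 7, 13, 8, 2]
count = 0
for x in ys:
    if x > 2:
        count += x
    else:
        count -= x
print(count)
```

41

x=4: >2, count = 0+4 = 4
x=11: >2, count = 4+11 = 15
x=7: >2, count = 15+7 = 22
x=13: >2, count = 22+13 = 35
x=8: >2, count = 35+8 = 43
x=2: not >2, count = 43-2 = 41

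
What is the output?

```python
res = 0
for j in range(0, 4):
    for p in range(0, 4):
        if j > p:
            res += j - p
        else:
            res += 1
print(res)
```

20

j=0,p=0: not 0>0, res = 0+1 = 1
j=0,p=1: not 0>1, res = 1+1 = 2
j=0,p=2: not 0>2, res = 2+1 = 3
j=0,p=3: not 0>3, res = 3+1 = 4
j=1,p=0: 1>0, res = 4+1 = 5
j=1,p=1: not 1>1, res = 5+1 = 6
j=1,p=2: not 1>2, res = 6+1 = 7
j=1,p=3: not 1>3, res = 7+1 = 8
j=2,p=0: 2>0, res = 8+2 = 10
j=2,p=1: 2>1, res = 10+1 = 11
j=2,p=2: not 2>2, res = 11+1 = 12
j=2,p=3: not 2>3, res = 12+1 = 13
j=3,p=0: 3>0, res = 13+3 = 16
j=3,p=1: 3>1, res = 16+2 = 18
j=3,p=2: 3>2, res = 18+1 = 19
j=3,p=3: not 3>3, res = 19+1 = 20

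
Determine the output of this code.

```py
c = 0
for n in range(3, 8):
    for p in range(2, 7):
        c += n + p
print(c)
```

n=3,p=2: c = 0+5 = 5
n=3,p=3: c = 5+6 = 11
n=3,p=4: c = 11+7 = 18
n=3,p=5: c = 18+8 = 26
n=3,p=6: c = 26+9 = 35
n=4,p=2: c = 35+6 = 41
n=4,p=3: c = 41+7 = 48
n=4,p=4: c = 48+8 = 56
n=4,p=5: c = 56+9 = 65
n=4,p=6: c = 65+10 = 75
n=5,p=2: c = 75+7 = 82
n=5,p=3: c = 82+8 = 90
n=5,p=4: c = 90+9 = 99
n=5,p=5: c = 99+10 = 109
n=5,p=6: c = 109+11 = 120
n=6,p=2: c = 120+8 = 128
n=6,p=3: c = 128+9 = 137
n=6,p=4: c = 137+10 = 147
n=6,p=5: c = 147+11 = 158
n=6,p=6: c = 158+12 = 170
n=7,p=2: c = 170+9 = 179
n=7,p=3: c = 179+10 = 189
n=7,p=4: c = 189+11 = 200
n=7,p=5: c = 200+12 = 212
n=7,p=6: c = 212+13 = 225

225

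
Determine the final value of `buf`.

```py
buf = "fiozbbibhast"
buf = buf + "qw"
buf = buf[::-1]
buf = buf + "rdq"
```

+ 'qw' → 'fiozbbibhastqw'
reverse → 'wqtsahbibbzoif'
+ 'rdq' → 'wqtsahbibbzoifrdq'

'wqtsahbibbzoifrdq'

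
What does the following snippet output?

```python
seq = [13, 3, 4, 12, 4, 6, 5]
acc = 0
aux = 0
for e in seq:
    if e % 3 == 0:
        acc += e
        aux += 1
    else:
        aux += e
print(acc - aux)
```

e=13: not %3==0; aux=13
e=3: %3==0, acc = 0+3 = 3; aux=14
e=4: not %3==0; aux=18
e=12: %3==0, acc = 3+12 = 15; aux=19
e=4: not %3==0; aux=23
e=6: %3==0, acc = 15+6 = 21; aux=24
e=5: not %3==0; aux=29
acc-aux = 21-29 = -8

-8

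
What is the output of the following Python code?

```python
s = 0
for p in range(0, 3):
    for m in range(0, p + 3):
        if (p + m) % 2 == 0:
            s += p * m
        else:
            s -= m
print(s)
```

9

p=0,m=0: even sum, s = 0+0 = 0
p=0,m=1: odd sum, s = 0-1 = -1
p=0,m=2: even sum, s = (-1)+0 = -1
p=1,m=0: odd sum, s = (-1)-0 = -1
p=1,m=1: even sum, s = (-1)+1 = 0
p=1,m=2: odd sum, s = 0-2 = -2
p=1,m=3: even sum, s = (-2)+3 = 1
p=2,m=0: even sum, s = 1+0 = 1
p=2,m=1: odd sum, s = 1-1 = 0
p=2,m=2: even sum, s = 0+4 = 4
p=2,m=3: odd sum, s = 4-3 = 1
p=2,m=4: even sum, s = 1+8 = 9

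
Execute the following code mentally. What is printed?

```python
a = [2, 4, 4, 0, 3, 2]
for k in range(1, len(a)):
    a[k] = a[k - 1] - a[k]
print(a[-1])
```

k=1: a[1] = 2-4 = -2 → [2, -2, 4, 0, 3, 2]
k=2: a[2] = (-2)-4 = -6 → [2, -2, -6, 0, 3, 2]
k=3: a[3] = (-6)-0 = -6 → [2, -2, -6, -6, 3, 2]
k=4: a[4] = (-6)-3 = -9 → [2, -2, -6, -6, -9, 2]
k=5: a[5] = (-9)-2 = -11 → [2, -2, -6, -6, -9, -11]

-11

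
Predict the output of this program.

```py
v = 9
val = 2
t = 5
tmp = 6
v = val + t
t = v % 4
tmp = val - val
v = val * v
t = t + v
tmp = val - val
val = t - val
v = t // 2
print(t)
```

17

v = 2+5 = 7
t = 7%4 = 3
tmp = 2-2 = 0
v = 2*7 = 14
t = 3+14 = 17
tmp = 2-2 = 0
val = 17-2 = 15
v = 17//2 = 8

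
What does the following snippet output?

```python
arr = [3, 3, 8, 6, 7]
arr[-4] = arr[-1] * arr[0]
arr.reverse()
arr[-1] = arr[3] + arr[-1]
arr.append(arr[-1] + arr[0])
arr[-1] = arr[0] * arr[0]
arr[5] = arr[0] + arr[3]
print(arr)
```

[7, 6, 8, 21, 24, 28]

arr[-4] = arr[-1]*arr[0] = 7*3 = 21 → [3, 21, 8, 6, 7]
reverse → [7, 6, 8, 21, 3]
arr[-1] = arr[3]+arr[-1] = 21+3 = 24 → [7, 6, 8, 21, 24]
append arr[-1]+arr[0] = 24+7 = 31 → [7, 6, 8, 21, 24, 31]
arr[-1] = arr[0]*arr[0] = 7*7 = 49 → [7, 6, 8, 21, 24, 49]
arr[5] = arr[0]+arr[3] = 7+21 = 28 → [7, 6, 8, 21, 24, 28]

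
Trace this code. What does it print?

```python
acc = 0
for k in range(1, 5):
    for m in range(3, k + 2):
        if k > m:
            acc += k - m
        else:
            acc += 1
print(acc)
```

6

k=2,m=3: not 2>3, acc = 0+1 = 1
k=3,m=3: not 3>3, acc = 1+1 = 2
k=3,m=4: not 3>4, acc = 2+1 = 3
k=4,m=3: 4>3, acc = 3+1 = 4
k=4,m=4: not 4>4, acc = 4+1 = 5
k=4,m=5: not 4>5, acc = 5+1 = 6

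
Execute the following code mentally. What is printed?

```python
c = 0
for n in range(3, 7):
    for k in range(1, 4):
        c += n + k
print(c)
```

78

n=3,k=1: c = 0+4 = 4
n=3,k=2: c = 4+5 = 9
n=3,k=3: c = 9+6 = 15
n=4,k=1: c = 15+5 = 20
n=4,k=2: c = 20+6 = 26
n=4,k=3: c = 26+7 = 33
n=5,k=1: c = 33+6 = 39
n=5,k=2: c = 39+7 = 46
n=5,k=3: c = 46+8 = 54
n=6,k=1: c = 54+7 = 61
n=6,k=2: c = 61+8 = 69
n=6,k=3: c = 69+9 = 78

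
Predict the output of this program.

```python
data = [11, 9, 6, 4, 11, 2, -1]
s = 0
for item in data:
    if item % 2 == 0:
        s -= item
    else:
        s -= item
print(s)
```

item=11: not even, s = 0-11 = -11
item=9: not even, s = (-11)-9 = -20
item=6: even, s = (-20)-6 = -26
item=4: even, s = (-26)-4 = -30
item=11: not even, s = (-30)-11 = -41
item=2: even, s = (-41)-2 = -43
item=-1: not even, s = (-43)-(-1) = -42

-42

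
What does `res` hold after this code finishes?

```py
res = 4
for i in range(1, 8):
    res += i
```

32

i=1: res = 4+1 = 5
i=2: res = 5+2 = 7
i=3: res = 7+3 = 10
i=4: res = 10+4 = 14
i=5: res = 14+5 = 19
i=6: res = 19+6 = 25
i=7: res = 25+7 = 32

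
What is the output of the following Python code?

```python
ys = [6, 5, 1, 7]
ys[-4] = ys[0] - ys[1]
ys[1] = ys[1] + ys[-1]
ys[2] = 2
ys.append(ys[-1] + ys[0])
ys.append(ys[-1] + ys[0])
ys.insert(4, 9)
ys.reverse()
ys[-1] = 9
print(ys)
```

[9, 8, 9, 7, 2, 12, 9]

ys[-4] = ys[0]-ys[1] = 6-5 = 1 → [1, 5, 1, 7]
ys[1] = ys[1]+ys[-1] = 5+7 = 12 → [1, 12, 1, 7]
ys[2] = 2 → [1, 12, 2, 7]
append ys[-1]+ys[0] = 7+1 = 8 → [1, 12, 2, 7, 8]
append ys[-1]+ys[0] = 8+1 = 9 → [1, 12, 2, 7, 8, 9]
insert 9 at 4 → [1, 12, 2, 7, 9, 8, 9]
reverse → [9, 8, 9, 7, 2, 12, 1]
ys[-1] = 9 → [9, 8, 9, 7, 2, 12, 9]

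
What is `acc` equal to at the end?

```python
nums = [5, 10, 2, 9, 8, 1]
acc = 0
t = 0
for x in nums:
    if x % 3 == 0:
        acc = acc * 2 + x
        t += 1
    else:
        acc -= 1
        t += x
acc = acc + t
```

x=5: not %3==0, acc = 0-1 = -1; t=5
x=10: not %3==0, acc = (-1)-1 = -2; t=15
x=2: not %3==0, acc = (-2)-1 = -3; t=17
x=9: %3==0, acc = (-3)*2+9 = 3; t=18
x=8: not %3==0, acc = 3-1 = 2; t=26
x=1: not %3==0, acc = 2-1 = 1; t=27
acc+t = 1+27 = 28

28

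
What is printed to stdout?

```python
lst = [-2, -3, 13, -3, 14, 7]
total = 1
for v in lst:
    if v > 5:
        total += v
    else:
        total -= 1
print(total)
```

32

v=-2: not >5, total = 1-1 = 0
v=-3: not >5, total = 0-1 = -1
v=13: >5, total = (-1)+13 = 12
v=-3: not >5, total = 12-1 = 11
v=14: >5, total = 11+14 = 25
v=7: >5, total = 25+7 = 32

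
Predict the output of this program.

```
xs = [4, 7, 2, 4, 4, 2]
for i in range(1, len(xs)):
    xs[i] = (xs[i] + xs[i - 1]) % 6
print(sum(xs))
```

i=1: xs[1] = (7+4)%6 = 5 → [4, 5, 2, 4, 4, 2]
i=2: xs[2] = (2+5)%6 = 1 → [4, 5, 1, 4, 4, 2]
i=3: xs[3] = (4+1)%6 = 5 → [4, 5, 1, 5, 4, 2]
i=4: xs[4] = (4+5)%6 = 3 → [4, 5, 1, 5, 3, 2]
i=5: xs[5] = (2+3)%6 = 5 → [4, 5, 1, 5, 3, 5]
sum = 23

23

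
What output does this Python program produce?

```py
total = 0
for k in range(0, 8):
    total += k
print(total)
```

k=0: total = 0+0 = 0
k=1: total = 0+1 = 1
k=2: total = 1+2 = 3
k=3: total = 3+3 = 6
k=4: total = 6+4 = 10
k=5: total = 10+5 = 15
k=6: total = 15+6 = 21
k=7: total = 21+7 = 28

28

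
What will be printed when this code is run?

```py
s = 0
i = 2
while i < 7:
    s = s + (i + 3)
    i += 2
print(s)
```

i=2: s = 0+5 = 5
i=4: s = 5+7 = 12
i=6: s = 12+9 = 21

21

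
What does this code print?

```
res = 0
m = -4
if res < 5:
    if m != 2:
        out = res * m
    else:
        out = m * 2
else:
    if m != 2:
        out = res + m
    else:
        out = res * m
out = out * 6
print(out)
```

res=0, m=-4
res < 5 is True; m != 2 is True
→ out = res * m = 0
out = 0*6 = 0

0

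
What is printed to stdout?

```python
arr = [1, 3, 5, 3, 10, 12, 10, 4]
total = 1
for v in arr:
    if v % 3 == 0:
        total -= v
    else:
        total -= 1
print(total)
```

-22

v=1: not %3==0, total = 1-1 = 0
v=3: %3==0, total = 0-3 = -3
v=5: not %3==0, total = (-3)-1 = -4
v=3: %3==0, total = (-4)-3 = -7
v=10: not %3==0, total = (-7)-1 = -8
v=12: %3==0, total = (-8)-12 = -20
v=10: not %3==0, total = (-20)-1 = -21
v=4: not %3==0, total = (-21)-1 = -22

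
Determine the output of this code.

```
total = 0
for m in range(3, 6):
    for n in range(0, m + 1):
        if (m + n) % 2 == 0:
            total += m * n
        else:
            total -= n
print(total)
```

m=3,n=0: odd sum, total = 0-0 = 0
m=3,n=1: even sum, total = 0+3 = 3
m=3,n=2: odd sum, total = 3-2 = 1
m=3,n=3: even sum, total = 1+9 = 10
m=4,n=0: even sum, total = 10+0 = 10
m=4,n=1: odd sum, total = 10-1 = 9
m=4,n=2: even sum, total = 9+8 = 17
m=4,n=3: odd sum, total = 17-3 = 14
m=4,n=4: even sum, total = 14+16 = 30
m=5,n=0: odd sum, total = 30-0 = 30
m=5,n=1: even sum, total = 30+5 = 35
m=5,n=2: odd sum, total = 35-2 = 33
m=5,n=3: even sum, total = 33+15 = 48
m=5,n=4: odd sum, total = 48-4 = 44
m=5,n=5: even sum, total = 44+25 = 69

69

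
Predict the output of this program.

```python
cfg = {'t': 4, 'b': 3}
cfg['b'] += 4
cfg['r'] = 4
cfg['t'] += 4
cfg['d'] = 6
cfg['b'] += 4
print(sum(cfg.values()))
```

29

cfg['b'] = 3+4 = 7 → {'t': 4, 'b': 7}
cfg['r'] = 4 → {'t': 4, 'b': 7, 'r': 4}
cfg['t'] = 4+4 = 8 → {'t': 8, 'b': 7, 'r': 4}
cfg['d'] = 6 → {'t': 8, 'b': 7, 'r': 4, 'd': 6}
cfg['b'] = 7+4 = 11 → {'t': 8, 'b': 11, 'r': 4, 'd': 6}
sum of values = 29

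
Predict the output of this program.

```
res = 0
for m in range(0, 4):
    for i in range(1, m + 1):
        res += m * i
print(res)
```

25

m=1,i=1: res = 0+1 = 1
m=2,i=1: res = 1+2 = 3
m=2,i=2: res = 3+4 = 7
m=3,i=1: res = 7+3 = 10
m=3,i=2: res = 10+6 = 16
m=3,i=3: res = 16+9 = 25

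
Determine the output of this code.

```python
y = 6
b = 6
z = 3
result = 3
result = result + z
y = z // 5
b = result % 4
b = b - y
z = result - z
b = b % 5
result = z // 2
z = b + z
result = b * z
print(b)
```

result = 3+3 = 6
y = 3//5 = 0
b = 6%4 = 2
b = 2-0 = 2
z = 6-3 = 3
b = 2%5 = 2
result = 3//2 = 1
z = 2+3 = 5
result = 2*5 = 10

2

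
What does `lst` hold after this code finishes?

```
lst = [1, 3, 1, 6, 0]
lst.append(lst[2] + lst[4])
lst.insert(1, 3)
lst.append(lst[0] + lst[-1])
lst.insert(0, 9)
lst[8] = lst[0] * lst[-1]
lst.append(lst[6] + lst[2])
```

append lst[2]+lst[4] = 1+0 = 1 → [1, 3, 1, 6, 0, 1]
insert 3 at 1 → [1, 3, 3, 1, 6, 0, 1]
append lst[0]+lst[-1] = 1+1 = 2 → [1, 3, 3, 1, 6, 0, 1, 2]
insert 9 at 0 → [9, 1, 3, 3, 1, 6, 0, 1, 2]
lst[8] = lst[0]*lst[-1] = 9*2 = 18 → [9, 1, 3, 3, 1, 6, 0, 1, 18]
append lst[6]+lst[2] = 0+3 = 3 → [9, 1, 3, 3, 1, 6, 0, 1, 18, 3]

[9, 1, 3, 3, 1, 6, 0, 1, 18, 3]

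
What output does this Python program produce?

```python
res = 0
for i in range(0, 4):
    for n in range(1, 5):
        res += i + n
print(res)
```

i=0,n=1: res = 0+1 = 1
i=0,n=2: res = 1+2 = 3
i=0,n=3: res = 3+3 = 6
i=0,n=4: res = 6+4 = 10
i=1,n=1: res = 10+2 = 12
i=1,n=2: res = 12+3 = 15
i=1,n=3: res = 15+4 = 19
i=1,n=4: res = 19+5 = 24
i=2,n=1: res = 24+3 = 27
i=2,n=2: res = 27+4 = 31
i=2,n=3: res = 31+5 = 36
i=2,n=4: res = 36+6 = 42
i=3,n=1: res = 42+4 = 46
i=3,n=2: res = 46+5 = 51
i=3,n=3: res = 51+6 = 57
i=3,n=4: res = 57+7 = 64

64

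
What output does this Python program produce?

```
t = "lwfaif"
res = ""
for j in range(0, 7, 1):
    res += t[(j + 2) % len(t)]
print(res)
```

faiflwf

j=0: add t[2]='f' → 'f'
j=1: add t[3]='a' → 'fa'
j=2: add t[4]='i' → 'fai'
j=3: add t[5]='f' → 'faif'
j=4: add t[0]='l' → 'faifl'
j=5: add t[1]='w' → 'faiflw'
j=6: add t[2]='f' → 'faiflwf'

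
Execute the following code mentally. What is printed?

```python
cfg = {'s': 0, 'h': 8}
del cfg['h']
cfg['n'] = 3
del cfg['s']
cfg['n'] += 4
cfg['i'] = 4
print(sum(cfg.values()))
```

11

del 'h' → {'s': 0}
cfg['n'] = 3 → {'s': 0, 'n': 3}
del 's' → {'n': 3}
cfg['n'] = 3+4 = 7 → {'n': 7}
cfg['i'] = 4 → {'n': 7, 'i': 4}
sum of values = 11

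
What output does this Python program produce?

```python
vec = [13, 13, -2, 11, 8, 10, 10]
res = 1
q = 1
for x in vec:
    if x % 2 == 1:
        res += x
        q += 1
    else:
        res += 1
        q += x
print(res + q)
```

x=13: odd, res = 1+13 = 14; q=2
x=13: odd, res = 14+13 = 27; q=3
x=-2: not odd, res = 27+1 = 28; q=1
x=11: odd, res = 28+11 = 39; q=2
x=8: not odd, res = 39+1 = 40; q=10
x=10: not odd, res = 40+1 = 41; q=20
x=10: not odd, res = 41+1 = 42; q=30
res+q = 42+30 = 72

72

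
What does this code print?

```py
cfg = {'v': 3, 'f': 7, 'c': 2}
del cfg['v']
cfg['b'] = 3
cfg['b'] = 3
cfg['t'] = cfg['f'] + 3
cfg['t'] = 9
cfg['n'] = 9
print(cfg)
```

{'f': 7, 'c': 2, 'b': 3, 't': 9, 'n': 9}

del 'v' → {'f': 7, 'c': 2}
cfg['b'] = 3 → {'f': 7, 'c': 2, 'b': 3}
cfg['b'] = 3 → {'f': 7, 'c': 2, 'b': 3}
cfg['t'] = cfg['f']+3 = 10 → {'f': 7, 'c': 2, 'b': 3, 't': 10}
cfg['t'] = 9 → {'f': 7, 'c': 2, 'b': 3, 't': 9}
cfg['n'] = 9 → {'f': 7, 'c': 2, 'b': 3, 't': 9, 'n': 9}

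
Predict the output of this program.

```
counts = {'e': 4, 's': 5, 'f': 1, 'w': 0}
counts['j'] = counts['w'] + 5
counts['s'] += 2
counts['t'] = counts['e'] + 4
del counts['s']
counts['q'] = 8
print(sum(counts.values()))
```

26

counts['j'] = counts['w']+5 = 5 → {'e': 4, 's': 5, 'f': 1, 'w': 0, 'j': 5}
counts['s'] = 5+2 = 7 → {'e': 4, 's': 7, 'f': 1, 'w': 0, 'j': 5}
counts['t'] = counts['e']+4 = 8 → {'e': 4, 's': 7, 'f': 1, 'w': 0, 'j': 5, 't': 8}
del 's' → {'e': 4, 'f': 1, 'w': 0, 'j': 5, 't': 8}
counts['q'] = 8 → {'e': 4, 'f': 1, 'w': 0, 'j': 5, 't': 8, 'q': 8}
sum of values = 26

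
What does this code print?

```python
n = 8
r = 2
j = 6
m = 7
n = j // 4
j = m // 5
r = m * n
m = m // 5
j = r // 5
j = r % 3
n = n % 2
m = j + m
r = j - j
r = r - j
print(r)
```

n = 6//4 = 1
j = 7//5 = 1
r = 7*1 = 7
m = 7//5 = 1
j = 7//5 = 1
j = 7%3 = 1
n = 1%2 = 1
m = 1+1 = 2
r = 1-1 = 0
r = 0-1 = -1

-1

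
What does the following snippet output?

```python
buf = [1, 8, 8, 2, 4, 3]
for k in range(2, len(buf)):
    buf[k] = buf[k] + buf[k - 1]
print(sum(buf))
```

90

k=2: buf[2] = 8+8 = 16 → [1, 8, 16, 2, 4, 3]
k=3: buf[3] = 2+16 = 18 → [1, 8, 16, 18, 4, 3]
k=4: buf[4] = 4+18 = 22 → [1, 8, 16, 18, 22, 3]
k=5: buf[5] = 3+22 = 25 → [1, 8, 16, 18, 22, 25]
sum = 90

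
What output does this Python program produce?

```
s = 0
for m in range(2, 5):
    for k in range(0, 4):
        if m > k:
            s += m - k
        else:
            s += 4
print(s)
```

31

m=2,k=0: 2>0, s = 0+2 = 2
m=2,k=1: 2>1, s = 2+1 = 3
m=2,k=2: not 2>2, s = 3+4 = 7
m=2,k=3: not 2>3, s = 7+4 = 11
m=3,k=0: 3>0, s = 11+3 = 14
m=3,k=1: 3>1, s = 14+2 = 16
m=3,k=2: 3>2, s = 16+1 = 17
m=3,k=3: not 3>3, s = 17+4 = 21
m=4,k=0: 4>0, s = 21+4 = 25
m=4,k=1: 4>1, s = 25+3 = 28
m=4,k=2: 4>2, s = 28+2 = 30
m=4,k=3: 4>3, s = 30+1 = 31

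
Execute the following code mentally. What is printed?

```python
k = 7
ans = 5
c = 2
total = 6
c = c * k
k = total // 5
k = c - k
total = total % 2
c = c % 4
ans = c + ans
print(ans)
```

7

c = 2*7 = 14
k = 6//5 = 1
k = 14-1 = 13
total = 6%2 = 0
c = 14%4 = 2
ans = 2+5 = 7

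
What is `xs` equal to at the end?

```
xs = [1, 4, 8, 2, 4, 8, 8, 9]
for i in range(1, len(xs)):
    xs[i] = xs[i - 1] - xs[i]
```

i=1: xs[1] = 1-4 = -3 → [1, -3, 8, 2, 4, 8, 8, 9]
i=2: xs[2] = (-3)-8 = -11 → [1, -3, -11, 2, 4, 8, 8, 9]
i=3: xs[3] = (-11)-2 = -13 → [1, -3, -11, -13, 4, 8, 8, 9]
i=4: xs[4] = (-13)-4 = -17 → [1, -3, -11, -13, -17, 8, 8, 9]
i=5: xs[5] = (-17)-8 = -25 → [1, -3, -11, -13, -17, -25, 8, 9]
i=6: xs[6] = (-25)-8 = -33 → [1, -3, -11, -13, -17, -25, -33, 9]
i=7: xs[7] = (-33)-9 = -42 → [1, -3, -11, -13, -17, -25, -33, -42]

[1, -3, -11, -13, -17, -25, -33, -42]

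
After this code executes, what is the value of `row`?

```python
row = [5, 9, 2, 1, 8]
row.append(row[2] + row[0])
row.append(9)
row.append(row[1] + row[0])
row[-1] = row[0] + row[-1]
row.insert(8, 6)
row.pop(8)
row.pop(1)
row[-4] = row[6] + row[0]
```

append row[2]+row[0] = 2+5 = 7 → [5, 9, 2, 1, 8, 7]
append 9 → [5, 9, 2, 1, 8, 7, 9]
append row[1]+row[0] = 9+5 = 14 → [5, 9, 2, 1, 8, 7, 9, 14]
row[-1] = row[0]+row[-1] = 5+14 = 19 → [5, 9, 2, 1, 8, 7, 9, 19]
insert 6 at 8 → [5, 9, 2, 1, 8, 7, 9, 19, 6]
pop(8) removes 6 → [5, 9, 2, 1, 8, 7, 9, 19]
pop(1) removes 9 → [5, 2, 1, 8, 7, 9, 19]
row[-4] = row[6]+row[0] = 19+5 = 24 → [5, 2, 1, 24, 7, 9, 19]

[5, 2, 1, 24, 7, 9, 19]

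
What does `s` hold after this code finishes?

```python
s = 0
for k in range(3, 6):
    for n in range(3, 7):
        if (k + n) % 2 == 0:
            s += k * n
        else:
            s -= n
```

k=3,n=3: even sum, s = 0+9 = 9
k=3,n=4: odd sum, s = 9-4 = 5
k=3,n=5: even sum, s = 5+15 = 20
k=3,n=6: odd sum, s = 20-6 = 14
k=4,n=3: odd sum, s = 14-3 = 11
k=4,n=4: even sum, s = 11+16 = 27
k=4,n=5: odd sum, s = 27-5 = 22
k=4,n=6: even sum, s = 22+24 = 46
k=5,n=3: even sum, s = 46+15 = 61
k=5,n=4: odd sum, s = 61-4 = 57
k=5,n=5: even sum, s = 57+25 = 82
k=5,n=6: odd sum, s = 82-6 = 76

76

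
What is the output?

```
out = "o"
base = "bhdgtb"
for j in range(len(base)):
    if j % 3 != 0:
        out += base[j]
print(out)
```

j=0: skip
j=1: add 'h' → 'oh'
j=2: add 'd' → 'ohd'
j=3: skip
j=4: add 't' → 'ohdt'
j=5: add 'b' → 'ohdtb'

ohdtb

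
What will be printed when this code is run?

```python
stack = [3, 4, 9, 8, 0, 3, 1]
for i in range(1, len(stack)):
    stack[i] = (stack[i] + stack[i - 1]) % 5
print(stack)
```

[3, 2, 1, 4, 4, 2, 3]

i=1: stack[1] = (4+3)%5 = 2 → [3, 2, 9, 8, 0, 3, 1]
i=2: stack[2] = (9+2)%5 = 1 → [3, 2, 1, 8, 0, 3, 1]
i=3: stack[3] = (8+1)%5 = 4 → [3, 2, 1, 4, 0, 3, 1]
i=4: stack[4] = (0+4)%5 = 4 → [3, 2, 1, 4, 4, 3, 1]
i=5: stack[5] = (3+4)%5 = 2 → [3, 2, 1, 4, 4, 2, 1]
i=6: stack[6] = (1+2)%5 = 3 → [3, 2, 1, 4, 4, 2, 3]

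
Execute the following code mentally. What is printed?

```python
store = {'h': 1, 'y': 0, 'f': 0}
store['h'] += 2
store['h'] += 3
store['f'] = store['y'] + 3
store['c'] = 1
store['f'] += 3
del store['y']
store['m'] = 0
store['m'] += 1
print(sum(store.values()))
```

store['h'] = 1+2 = 3 → {'h': 3, 'y': 0, 'f': 0}
store['h'] = 3+3 = 6 → {'h': 6, 'y': 0, 'f': 0}
store['f'] = store['y']+3 = 3 → {'h': 6, 'y': 0, 'f': 3}
store['c'] = 1 → {'h': 6, 'y': 0, 'f': 3, 'c': 1}
store['f'] = 3+3 = 6 → {'h': 6, 'y': 0, 'f': 6, 'c': 1}
del 'y' → {'h': 6, 'f': 6, 'c': 1}
store['m'] = 0 → {'h': 6, 'f': 6, 'c': 1, 'm': 0}
store['m'] = 0+1 = 1 → {'h': 6, 'f': 6, 'c': 1, 'm': 1}
sum of values = 14

14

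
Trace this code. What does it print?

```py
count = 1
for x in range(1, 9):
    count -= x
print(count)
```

x=1: count = 1-1 = 0
x=2: count = 0-2 = -2
x=3: count = (-2)-3 = -5
x=4: count = (-5)-4 = -9
x=5: count = (-9)-5 = -14
x=6: count = (-14)-6 = -20
x=7: count = (-20)-7 = -27
x=8: count = (-27)-8 = -35

-35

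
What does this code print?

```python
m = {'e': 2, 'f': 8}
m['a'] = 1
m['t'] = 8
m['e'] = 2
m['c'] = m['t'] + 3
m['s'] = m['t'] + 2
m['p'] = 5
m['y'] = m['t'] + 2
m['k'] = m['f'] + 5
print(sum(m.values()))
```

68

m['a'] = 1 → {'e': 2, 'f': 8, 'a': 1}
m['t'] = 8 → {'e': 2, 'f': 8, 'a': 1, 't': 8}
m['e'] = 2 → {'e': 2, 'f': 8, 'a': 1, 't': 8}
m['c'] = m['t']+3 = 11 → {'e': 2, 'f': 8, 'a': 1, 't': 8, 'c': 11}
m['s'] = m['t']+2 = 10 → {'e': 2, 'f': 8, 'a': 1, 't': 8, 'c': 11, 's': 10}
m['p'] = 5 → {'e': 2, 'f': 8, 'a': 1, 't': 8, 'c': 11, 's': 10, 'p': 5}
m['y'] = m['t']+2 = 10 → {'e': 2, 'f': 8, 'a': 1, 't': 8, 'c': 11, 's': 10, 'p': 5, 'y': 10}
m['k'] = m['f']+5 = 13 → {'e': 2, 'f': 8, 'a': 1, 't': 8, 'c': 11, 's': 10, 'p': 5, 'y': 10, 'k': 13}
sum of values = 68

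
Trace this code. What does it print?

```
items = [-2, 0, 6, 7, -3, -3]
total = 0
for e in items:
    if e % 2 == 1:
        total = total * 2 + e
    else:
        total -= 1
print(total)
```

e=-2: not odd, total = 0-1 = -1
e=0: not odd, total = (-1)-1 = -2
e=6: not odd, total = (-2)-1 = -3
e=7: odd, total = (-3)*2+7 = 1
e=-3: odd, total = 1*2+(-3) = -1
e=-3: odd, total = (-1)*2+(-3) = -5

-5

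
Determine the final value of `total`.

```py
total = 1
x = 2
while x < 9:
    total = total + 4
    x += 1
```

x=2: total = 1+4 = 5
x=3: total = 5+4 = 9
x=4: total = 9+4 = 13
x=5: total = 13+4 = 17
x=6: total = 17+4 = 21
x=7: total = 21+4 = 25
x=8: total = 25+4 = 29

29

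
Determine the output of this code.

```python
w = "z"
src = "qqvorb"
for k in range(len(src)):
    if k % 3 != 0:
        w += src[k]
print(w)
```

zqvrb

k=0: skip
k=1: add 'q' → 'zq'
k=2: add 'v' → 'zqv'
k=3: skip
k=4: add 'r' → 'zqvr'
k=5: add 'b' → 'zqvrb'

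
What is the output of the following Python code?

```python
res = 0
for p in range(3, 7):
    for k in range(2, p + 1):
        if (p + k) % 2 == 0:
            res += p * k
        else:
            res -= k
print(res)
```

126

p=3,k=2: odd sum, res = 0-2 = -2
p=3,k=3: even sum, res = (-2)+9 = 7
p=4,k=2: even sum, res = 7+8 = 15
p=4,k=3: odd sum, res = 15-3 = 12
p=4,k=4: even sum, res = 12+16 = 28
p=5,k=2: odd sum, res = 28-2 = 26
p=5,k=3: even sum, res = 26+15 = 41
p=5,k=4: odd sum, res = 41-4 = 37
p=5,k=5: even sum, res = 37+25 = 62
p=6,k=2: even sum, res = 62+12 = 74
p=6,k=3: odd sum, res = 74-3 = 71
p=6,k=4: even sum, res = 71+24 = 95
p=6,k=5: odd sum, res = 95-5 = 90
p=6,k=6: even sum, res = 90+36 = 126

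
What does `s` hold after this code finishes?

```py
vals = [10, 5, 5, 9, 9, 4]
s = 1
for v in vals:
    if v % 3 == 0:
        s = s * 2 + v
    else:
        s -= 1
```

v=10: not %3==0, s = 1-1 = 0
v=5: not %3==0, s = 0-1 = -1
v=5: not %3==0, s = (-1)-1 = -2
v=9: %3==0, s = (-2)*2+9 = 5
v=9: %3==0, s = 5*2+9 = 19
v=4: not %3==0, s = 19-1 = 18

18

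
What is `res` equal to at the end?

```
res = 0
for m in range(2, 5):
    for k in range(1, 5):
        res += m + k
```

66

m=2,k=1: res = 0+3 = 3
m=2,k=2: res = 3+4 = 7
m=2,k=3: res = 7+5 = 12
m=2,k=4: res = 12+6 = 18
m=3,k=1: res = 18+4 = 22
m=3,k=2: res = 22+5 = 27
m=3,k=3: res = 27+6 = 33
m=3,k=4: res = 33+7 = 40
m=4,k=1: res = 40+5 = 45
m=4,k=2: res = 45+6 = 51
m=4,k=3: res = 51+7 = 58
m=4,k=4: res = 58+8 = 66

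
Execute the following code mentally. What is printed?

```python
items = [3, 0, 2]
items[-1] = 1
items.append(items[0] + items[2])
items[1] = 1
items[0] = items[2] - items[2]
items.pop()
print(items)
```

items[-1] = 1 → [3, 0, 1]
append items[0]+items[2] = 3+1 = 4 → [3, 0, 1, 4]
items[1] = 1 → [3, 1, 1, 4]
items[0] = items[2]-items[2] = 1-1 = 0 → [0, 1, 1, 4]
pop() removes 4 → [0, 1, 1]

[0, 1, 1]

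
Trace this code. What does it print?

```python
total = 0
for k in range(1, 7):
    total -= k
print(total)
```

-21

k=1: total = 0-1 = -1
k=2: total = (-1)-2 = -3
k=3: total = (-3)-3 = -6
k=4: total = (-6)-4 = -10
k=5: total = (-10)-5 = -15
k=6: total = (-15)-6 = -21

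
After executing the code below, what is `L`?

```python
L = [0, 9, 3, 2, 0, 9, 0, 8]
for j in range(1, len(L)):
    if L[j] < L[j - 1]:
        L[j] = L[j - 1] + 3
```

j=1: 9>=0, unchanged → [0, 9, 3, 2, 0, 9, 0, 8]
j=2: 3<9, L[2] = 9+3 = 12 → [0, 9, 12, 2, 0, 9, 0, 8]
j=3: 2<12, L[3] = 12+3 = 15 → [0, 9, 12, 15, 0, 9, 0, 8]
j=4: 0<15, L[4] = 15+3 = 18 → [0, 9, 12, 15, 18, 9, 0, 8]
j=5: 9<18, L[5] = 18+3 = 21 → [0, 9, 12, 15, 18, 21, 0, 8]
j=6: 0<21, L[6] = 21+3 = 24 → [0, 9, 12, 15, 18, 21, 24, 8]
j=7: 8<24, L[7] = 24+3 = 27 → [0, 9, 12, 15, 18, 21, 24, 27]

[0, 9, 12, 15, 18, 21, 24, 27]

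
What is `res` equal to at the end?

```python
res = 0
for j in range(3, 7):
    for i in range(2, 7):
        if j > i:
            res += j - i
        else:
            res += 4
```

j=3,i=2: 3>2, res = 0+1 = 1
j=3,i=3: not 3>3, res = 1+4 = 5
j=3,i=4: not 3>4, res = 5+4 = 9
j=3,i=5: not 3>5, res = 9+4 = 13
j=3,i=6: not 3>6, res = 13+4 = 17
j=4,i=2: 4>2, res = 17+2 = 19
j=4,i=3: 4>3, res = 19+1 = 20
j=4,i=4: not 4>4, res = 20+4 = 24
j=4,i=5: not 4>5, res = 24+4 = 28
j=4,i=6: not 4>6, res = 28+4 = 32
j=5,i=2: 5>2, res = 32+3 = 35
j=5,i=3: 5>3, res = 35+2 = 37
j=5,i=4: 5>4, res = 37+1 = 38
j=5,i=5: not 5>5, res = 38+4 = 42
j=5,i=6: not 5>6, res = 42+4 = 46
j=6,i=2: 6>2, res = 46+4 = 50
j=6,i=3: 6>3, res = 50+3 = 53
j=6,i=4: 6>4, res = 53+2 = 55
j=6,i=5: 6>5, res = 55+1 = 56
j=6,i=6: not 6>6, res = 56+4 = 60

60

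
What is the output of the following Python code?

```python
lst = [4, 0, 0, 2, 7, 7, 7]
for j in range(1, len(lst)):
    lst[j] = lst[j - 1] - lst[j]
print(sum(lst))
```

j=1: lst[1] = 4-0 = 4 → [4, 4, 0, 2, 7, 7, 7]
j=2: lst[2] = 4-0 = 4 → [4, 4, 4, 2, 7, 7, 7]
j=3: lst[3] = 4-2 = 2 → [4, 4, 4, 2, 7, 7, 7]
j=4: lst[4] = 2-7 = -5 → [4, 4, 4, 2, -5, 7, 7]
j=5: lst[5] = (-5)-7 = -12 → [4, 4, 4, 2, -5, -12, 7]
j=6: lst[6] = (-12)-7 = -19 → [4, 4, 4, 2, -5, -12, -19]
sum = -22

-22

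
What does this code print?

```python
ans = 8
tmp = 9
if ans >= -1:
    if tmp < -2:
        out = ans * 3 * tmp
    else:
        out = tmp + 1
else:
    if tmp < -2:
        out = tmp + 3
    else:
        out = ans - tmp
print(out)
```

10

ans=8, tmp=9
ans >= -1 is True; tmp < -2 is False
→ out = tmp + 1 = 10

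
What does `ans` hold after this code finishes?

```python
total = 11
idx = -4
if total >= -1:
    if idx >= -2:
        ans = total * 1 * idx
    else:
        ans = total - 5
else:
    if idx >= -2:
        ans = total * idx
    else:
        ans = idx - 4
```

total=11, idx=-4
total >= -1 is True; idx >= -2 is False
→ ans = total - 5 = 6

6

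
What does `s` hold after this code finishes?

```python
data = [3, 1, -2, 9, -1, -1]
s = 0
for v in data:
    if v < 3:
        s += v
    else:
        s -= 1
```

-5

v=3: not <3, s = 0-1 = -1
v=1: <3, s = (-1)+1 = 0
v=-2: <3, s = 0+(-2) = -2
v=9: not <3, s = (-2)-1 = -3
v=-1: <3, s = (-3)+(-1) = -4
v=-1: <3, s = (-4)+(-1) = -5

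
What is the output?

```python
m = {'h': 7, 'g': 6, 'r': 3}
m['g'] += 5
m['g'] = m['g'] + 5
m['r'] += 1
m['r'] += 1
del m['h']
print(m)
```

m['g'] = 6+5 = 11 → {'h': 7, 'g': 11, 'r': 3}
m['g'] = m['g']+5 = 16 → {'h': 7, 'g': 16, 'r': 3}
m['r'] = 3+1 = 4 → {'h': 7, 'g': 16, 'r': 4}
m['r'] = 4+1 = 5 → {'h': 7, 'g': 16, 'r': 5}
del 'h' → {'g': 16, 'r': 5}

{'g': 16, 'r': 5}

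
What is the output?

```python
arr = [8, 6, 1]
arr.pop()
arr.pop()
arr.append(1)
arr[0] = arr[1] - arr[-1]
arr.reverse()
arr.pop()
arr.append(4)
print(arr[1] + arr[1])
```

pop() removes 1 → [8, 6]
pop() removes 6 → [8]
append 1 → [8, 1]
arr[0] = arr[1]-arr[-1] = 1-1 = 0 → [0, 1]
reverse → [1, 0]
pop() removes 0 → [1]
append 4 → [1, 4]
arr[1]+arr[1] = 4+4 = 8

8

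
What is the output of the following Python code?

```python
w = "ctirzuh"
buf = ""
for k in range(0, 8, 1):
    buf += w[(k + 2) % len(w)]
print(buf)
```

irzuhcti

k=0: add w[2]='i' → 'i'
k=1: add w[3]='r' → 'ir'
k=2: add w[4]='z' → 'irz'
k=3: add w[5]='u' → 'irzu'
k=4: add w[6]='h' → 'irzuh'
k=5: add w[0]='c' → 'irzuhc'
k=6: add w[1]='t' → 'irzuhct'
k=7: add w[2]='i' → 'irzuhcti'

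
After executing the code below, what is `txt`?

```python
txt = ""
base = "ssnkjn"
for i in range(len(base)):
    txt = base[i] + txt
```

i=0: prepend 's' → 's'
i=1: prepend 's' → 'ss'
i=2: prepend 'n' → 'nss'
i=3: prepend 'k' → 'knss'
i=4: prepend 'j' → 'jknss'
i=5: prepend 'n' → 'njknss'

'njknss'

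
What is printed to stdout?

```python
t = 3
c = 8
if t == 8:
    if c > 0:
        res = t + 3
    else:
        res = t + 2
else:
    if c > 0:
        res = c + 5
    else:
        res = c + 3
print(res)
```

13

t=3, c=8
t == 8 is False; c > 0 is True
→ res = c + 5 = 13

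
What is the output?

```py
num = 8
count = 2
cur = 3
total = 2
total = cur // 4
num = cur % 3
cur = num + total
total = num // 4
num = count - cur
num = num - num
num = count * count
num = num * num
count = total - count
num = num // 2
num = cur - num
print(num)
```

-8

total = 3//4 = 0
num = 3%3 = 0
cur = 0+0 = 0
total = 0//4 = 0
num = 2-0 = 2
num = 2-2 = 0
num = 2*2 = 4
num = 4*4 = 16
count = 0-2 = -2
num = 16//2 = 8
num = 0-8 = -8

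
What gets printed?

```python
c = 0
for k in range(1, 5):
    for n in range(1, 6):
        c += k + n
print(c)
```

k=1,n=1: c = 0+2 = 2
k=1,n=2: c = 2+3 = 5
k=1,n=3: c = 5+4 = 9
k=1,n=4: c = 9+5 = 14
k=1,n=5: c = 14+6 = 20
k=2,n=1: c = 20+3 = 23
k=2,n=2: c = 23+4 = 27
k=2,n=3: c = 27+5 = 32
k=2,n=4: c = 32+6 = 38
k=2,n=5: c = 38+7 = 45
k=3,n=1: c = 45+4 = 49
k=3,n=2: c = 49+5 = 54
k=3,n=3: c = 54+6 = 60
k=3,n=4: c = 60+7 = 67
k=3,n=5: c = 67+8 = 75
k=4,n=1: c = 75+5 = 80
k=4,n=2: c = 80+6 = 86
k=4,n=3: c = 86+7 = 93
k=4,n=4: c = 93+8 = 101
k=4,n=5: c = 101+9 = 110

110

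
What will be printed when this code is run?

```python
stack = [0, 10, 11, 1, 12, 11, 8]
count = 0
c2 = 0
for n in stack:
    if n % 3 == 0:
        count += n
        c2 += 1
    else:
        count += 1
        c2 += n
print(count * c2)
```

n=0: %3==0, count = 0+0 = 0; c2=1
n=10: not %3==0, count = 0+1 = 1; c2=11
n=11: not %3==0, count = 1+1 = 2; c2=22
n=1: not %3==0, count = 2+1 = 3; c2=23
n=12: %3==0, count = 3+12 = 15; c2=24
n=11: not %3==0, count = 15+1 = 16; c2=35
n=8: not %3==0, count = 16+1 = 17; c2=43
count*c2 = 17*43 = 731

731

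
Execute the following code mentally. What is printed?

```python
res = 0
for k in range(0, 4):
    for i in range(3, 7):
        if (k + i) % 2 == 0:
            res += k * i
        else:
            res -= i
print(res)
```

k=0,i=3: odd sum, res = 0-3 = -3
k=0,i=4: even sum, res = (-3)+0 = -3
k=0,i=5: odd sum, res = (-3)-5 = -8
k=0,i=6: even sum, res = (-8)+0 = -8
k=1,i=3: even sum, res = (-8)+3 = -5
k=1,i=4: odd sum, res = (-5)-4 = -9
k=1,i=5: even sum, res = (-9)+5 = -4
k=1,i=6: odd sum, res = (-4)-6 = -10
k=2,i=3: odd sum, res = (-10)-3 = -13
k=2,i=4: even sum, res = (-13)+8 = -5
k=2,i=5: odd sum, res = (-5)-5 = -10
k=2,i=6: even sum, res = (-10)+12 = 2
k=3,i=3: even sum, res = 2+9 = 11
k=3,i=4: odd sum, res = 11-4 = 7
k=3,i=5: even sum, res = 7+15 = 22
k=3,i=6: odd sum, res = 22-6 = 16

16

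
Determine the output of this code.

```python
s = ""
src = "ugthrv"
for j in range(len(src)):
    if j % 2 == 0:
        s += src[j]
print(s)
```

j=0: add 'u' → 'u'
j=1: skip
j=2: add 't' → 'ut'
j=3: skip
j=4: add 'r' → 'utr'
j=5: skip

utr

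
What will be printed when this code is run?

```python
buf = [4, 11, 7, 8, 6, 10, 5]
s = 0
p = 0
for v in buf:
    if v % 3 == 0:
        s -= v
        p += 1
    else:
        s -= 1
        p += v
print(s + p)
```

34

v=4: not %3==0, s = 0-1 = -1; p=4
v=11: not %3==0, s = (-1)-1 = -2; p=15
v=7: not %3==0, s = (-2)-1 = -3; p=22
v=8: not %3==0, s = (-3)-1 = -4; p=30
v=6: %3==0, s = (-4)-6 = -10; p=31
v=10: not %3==0, s = (-10)-1 = -11; p=41
v=5: not %3==0, s = (-11)-1 = -12; p=46
s+p = (-12)+46 = 34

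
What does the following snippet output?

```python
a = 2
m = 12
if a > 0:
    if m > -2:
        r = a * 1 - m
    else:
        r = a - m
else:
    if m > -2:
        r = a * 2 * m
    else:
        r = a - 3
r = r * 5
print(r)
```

a=2, m=12
a > 0 is True; m > -2 is True
→ r = a * 1 - m = -10
r = (-10)*5 = -50

-50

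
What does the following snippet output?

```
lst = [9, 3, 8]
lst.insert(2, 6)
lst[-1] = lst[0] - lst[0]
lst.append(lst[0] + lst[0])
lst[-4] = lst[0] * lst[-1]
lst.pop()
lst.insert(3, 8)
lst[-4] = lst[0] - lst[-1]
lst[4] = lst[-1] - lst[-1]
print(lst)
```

insert 6 at 2 → [9, 3, 6, 8]
lst[-1] = lst[0]-lst[0] = 9-9 = 0 → [9, 3, 6, 0]
append lst[0]+lst[0] = 9+9 = 18 → [9, 3, 6, 0, 18]
lst[-4] = lst[0]*lst[-1] = 9*18 = 162 → [9, 162, 6, 0, 18]
pop() removes 18 → [9, 162, 6, 0]
insert 8 at 3 → [9, 162, 6, 8, 0]
lst[-4] = lst[0]-lst[-1] = 9-0 = 9 → [9, 9, 6, 8, 0]
lst[4] = lst[-1]-lst[-1] = 0-0 = 0 → [9, 9, 6, 8, 0]

[9, 9, 6, 8, 0]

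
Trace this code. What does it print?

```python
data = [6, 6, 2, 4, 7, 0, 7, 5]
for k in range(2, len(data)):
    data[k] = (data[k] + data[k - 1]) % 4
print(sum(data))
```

23

k=2: data[2] = (2+6)%4 = 0 → [6, 6, 0, 4, 7, 0, 7, 5]
k=3: data[3] = (4+0)%4 = 0 → [6, 6, 0, 0, 7, 0, 7, 5]
k=4: data[4] = (7+0)%4 = 3 → [6, 6, 0, 0, 3, 0, 7, 5]
k=5: data[5] = (0+3)%4 = 3 → [6, 6, 0, 0, 3, 3, 7, 5]
k=6: data[6] = (7+3)%4 = 2 → [6, 6, 0, 0, 3, 3, 2, 5]
k=7: data[7] = (5+2)%4 = 3 → [6, 6, 0, 0, 3, 3, 2, 3]
sum = 23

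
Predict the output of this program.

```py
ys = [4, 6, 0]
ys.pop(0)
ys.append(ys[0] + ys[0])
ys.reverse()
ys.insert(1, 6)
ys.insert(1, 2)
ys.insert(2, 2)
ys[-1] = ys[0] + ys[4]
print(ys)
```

pop(0) removes 4 → [6, 0]
append ys[0]+ys[0] = 6+6 = 12 → [6, 0, 12]
reverse → [12, 0, 6]
insert 6 at 1 → [12, 6, 0, 6]
insert 2 at 1 → [12, 2, 6, 0, 6]
insert 2 at 2 → [12, 2, 2, 6, 0, 6]
ys[-1] = ys[0]+ys[4] = 12+0 = 12 → [12, 2, 2, 6, 0, 12]

[12, 2, 2, 6, 0, 12]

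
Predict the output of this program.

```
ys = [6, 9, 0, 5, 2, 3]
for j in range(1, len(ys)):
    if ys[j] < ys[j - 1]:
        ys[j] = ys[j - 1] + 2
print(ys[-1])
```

j=1: 9>=6, unchanged → [6, 9, 0, 5, 2, 3]
j=2: 0<9, ys[2] = 9+2 = 11 → [6, 9, 11, 5, 2, 3]
j=3: 5<11, ys[3] = 11+2 = 13 → [6, 9, 11, 13, 2, 3]
j=4: 2<13, ys[4] = 13+2 = 15 → [6, 9, 11, 13, 15, 3]
j=5: 3<15, ys[5] = 15+2 = 17 → [6, 9, 11, 13, 15, 17]

17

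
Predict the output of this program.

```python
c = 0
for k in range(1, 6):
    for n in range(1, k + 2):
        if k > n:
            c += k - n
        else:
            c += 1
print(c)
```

k=1,n=1: not 1>1, c = 0+1 = 1
k=1,n=2: not 1>2, c = 1+1 = 2
k=2,n=1: 2>1, c = 2+1 = 3
k=2,n=2: not 2>2, c = 3+1 = 4
k=2,n=3: not 2>3, c = 4+1 = 5
k=3,n=1: 3>1, c = 5+2 = 7
k=3,n=2: 3>2, c = 7+1 = 8
k=3,n=3: not 3>3, c = 8+1 = 9
k=3,n=4: not 3>4, c = 9+1 = 10
k=4,n=1: 4>1, c = 10+3 = 13
k=4,n=2: 4>2, c = 13+2 = 15
k=4,n=3: 4>3, c = 15+1 = 16
k=4,n=4: not 4>4, c = 16+1 = 17
k=4,n=5: not 4>5, c = 17+1 = 18
k=5,n=1: 5>1, c = 18+4 = 22
k=5,n=2: 5>2, c = 22+3 = 25
k=5,n=3: 5>3, c = 25+2 = 27
k=5,n=4: 5>4, c = 27+1 = 28
k=5,n=5: not 5>5, c = 28+1 = 29
k=5,n=6: not 5>6, c = 29+1 = 30

30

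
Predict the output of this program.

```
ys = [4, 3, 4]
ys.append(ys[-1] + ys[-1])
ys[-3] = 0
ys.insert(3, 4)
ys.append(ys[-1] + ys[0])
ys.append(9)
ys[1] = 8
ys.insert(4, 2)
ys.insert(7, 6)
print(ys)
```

[4, 8, 4, 4, 2, 8, 12, 6, 9]

append ys[-1]+ys[-1] = 4+4 = 8 → [4, 3, 4, 8]
ys[-3] = 0 → [4, 0, 4, 8]
insert 4 at 3 → [4, 0, 4, 4, 8]
append ys[-1]+ys[0] = 8+4 = 12 → [4, 0, 4, 4, 8, 12]
append 9 → [4, 0, 4, 4, 8, 12, 9]
ys[1] = 8 → [4, 8, 4, 4, 8, 12, 9]
insert 2 at 4 → [4, 8, 4, 4, 2, 8, 12, 9]
insert 6 at 7 → [4, 8, 4, 4, 2, 8, 12, 6, 9]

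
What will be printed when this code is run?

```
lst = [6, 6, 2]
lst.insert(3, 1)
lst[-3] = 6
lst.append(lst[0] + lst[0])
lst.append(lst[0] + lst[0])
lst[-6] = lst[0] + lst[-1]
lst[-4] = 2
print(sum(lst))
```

51

insert 1 at 3 → [6, 6, 2, 1]
lst[-3] = 6 → [6, 6, 2, 1]
append lst[0]+lst[0] = 6+6 = 12 → [6, 6, 2, 1, 12]
append lst[0]+lst[0] = 6+6 = 12 → [6, 6, 2, 1, 12, 12]
lst[-6] = lst[0]+lst[-1] = 6+12 = 18 → [18, 6, 2, 1, 12, 12]
lst[-4] = 2 → [18, 6, 2, 1, 12, 12]
sum = 51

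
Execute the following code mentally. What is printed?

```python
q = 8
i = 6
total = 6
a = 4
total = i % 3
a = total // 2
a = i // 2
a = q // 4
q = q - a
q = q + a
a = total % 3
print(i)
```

6

total = 6%3 = 0
a = 0//2 = 0
a = 6//2 = 3
a = 8//4 = 2
q = 8-2 = 6
q = 6+2 = 8
a = 0%3 = 0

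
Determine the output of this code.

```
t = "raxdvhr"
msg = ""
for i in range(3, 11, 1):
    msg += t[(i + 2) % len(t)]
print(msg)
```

hrraxdvh

i=3: add t[5]='h' → 'h'
i=4: add t[6]='r' → 'hr'
i=5: add t[0]='r' → 'hrr'
i=6: add t[1]='a' → 'hrra'
i=7: add t[2]='x' → 'hrrax'
i=8: add t[3]='d' → 'hrraxd'
i=9: add t[4]='v' → 'hrraxdv'
i=10: add t[5]='h' → 'hrraxdvh'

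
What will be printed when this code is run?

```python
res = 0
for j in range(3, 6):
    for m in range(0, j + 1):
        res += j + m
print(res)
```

j=3,m=0: res = 0+3 = 3
j=3,m=1: res = 3+4 = 7
j=3,m=2: res = 7+5 = 12
j=3,m=3: res = 12+6 = 18
j=4,m=0: res = 18+4 = 22
j=4,m=1: res = 22+5 = 27
j=4,m=2: res = 27+6 = 33
j=4,m=3: res = 33+7 = 40
j=4,m=4: res = 40+8 = 48
j=5,m=0: res = 48+5 = 53
j=5,m=1: res = 53+6 = 59
j=5,m=2: res = 59+7 = 66
j=5,m=3: res = 66+8 = 74
j=5,m=4: res = 74+9 = 83
j=5,m=5: res = 83+10 = 93

93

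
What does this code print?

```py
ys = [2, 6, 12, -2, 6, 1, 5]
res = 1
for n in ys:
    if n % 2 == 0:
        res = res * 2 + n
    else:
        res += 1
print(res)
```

164

n=2: even, res = 1*2+2 = 4
n=6: even, res = 4*2+6 = 14
n=12: even, res = 14*2+12 = 40
n=-2: even, res = 40*2+(-2) = 78
n=6: even, res = 78*2+6 = 162
n=1: not even, res = 162+1 = 163
n=5: not even, res = 163+1 = 164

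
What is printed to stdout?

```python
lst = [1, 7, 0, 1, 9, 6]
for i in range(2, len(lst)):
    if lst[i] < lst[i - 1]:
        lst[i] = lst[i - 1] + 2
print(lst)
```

[1, 7, 9, 11, 13, 15]

i=2: 0<7, lst[2] = 7+2 = 9 → [1, 7, 9, 1, 9, 6]
i=3: 1<9, lst[3] = 9+2 = 11 → [1, 7, 9, 11, 9, 6]
i=4: 9<11, lst[4] = 11+2 = 13 → [1, 7, 9, 11, 13, 6]
i=5: 6<13, lst[5] = 13+2 = 15 → [1, 7, 9, 11, 13, 15]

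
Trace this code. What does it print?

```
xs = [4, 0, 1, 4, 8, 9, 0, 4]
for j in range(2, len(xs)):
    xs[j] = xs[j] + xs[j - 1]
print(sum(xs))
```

93

j=2: xs[2] = 1+0 = 1 → [4, 0, 1, 4, 8, 9, 0, 4]
j=3: xs[3] = 4+1 = 5 → [4, 0, 1, 5, 8, 9, 0, 4]
j=4: xs[4] = 8+5 = 13 → [4, 0, 1, 5, 13, 9, 0, 4]
j=5: xs[5] = 9+13 = 22 → [4, 0, 1, 5, 13, 22, 0, 4]
j=6: xs[6] = 0+22 = 22 → [4, 0, 1, 5, 13, 22, 22, 4]
j=7: xs[7] = 4+22 = 26 → [4, 0, 1, 5, 13, 22, 22, 26]
sum = 93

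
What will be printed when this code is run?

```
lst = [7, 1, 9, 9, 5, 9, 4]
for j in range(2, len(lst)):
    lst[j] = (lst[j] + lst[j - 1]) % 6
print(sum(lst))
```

j=2: lst[2] = (9+1)%6 = 4 → [7, 1, 4, 9, 5, 9, 4]
j=3: lst[3] = (9+4)%6 = 1 → [7, 1, 4, 1, 5, 9, 4]
j=4: lst[4] = (5+1)%6 = 0 → [7, 1, 4, 1, 0, 9, 4]
j=5: lst[5] = (9+0)%6 = 3 → [7, 1, 4, 1, 0, 3, 4]
j=6: lst[6] = (4+3)%6 = 1 → [7, 1, 4, 1, 0, 3, 1]
sum = 17

17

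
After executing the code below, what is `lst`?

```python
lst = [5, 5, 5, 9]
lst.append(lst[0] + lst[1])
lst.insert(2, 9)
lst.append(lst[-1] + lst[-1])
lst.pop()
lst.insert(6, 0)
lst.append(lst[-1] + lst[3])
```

append lst[0]+lst[1] = 5+5 = 10 → [5, 5, 5, 9, 10]
insert 9 at 2 → [5, 5, 9, 5, 9, 10]
append lst[-1]+lst[-1] = 10+10 = 20 → [5, 5, 9, 5, 9, 10, 20]
pop() removes 20 → [5, 5, 9, 5, 9, 10]
insert 0 at 6 → [5, 5, 9, 5, 9, 10, 0]
append lst[-1]+lst[3] = 0+5 = 5 → [5, 5, 9, 5, 9, 10, 0, 5]

[5, 5, 9, 5, 9, 10, 0, 5]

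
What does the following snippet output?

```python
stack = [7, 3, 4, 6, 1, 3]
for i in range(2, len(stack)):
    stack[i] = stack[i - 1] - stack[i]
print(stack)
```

[7, 3, -1, -7, -8, -11]

i=2: stack[2] = 3-4 = -1 → [7, 3, -1, 6, 1, 3]
i=3: stack[3] = (-1)-6 = -7 → [7, 3, -1, -7, 1, 3]
i=4: stack[4] = (-7)-1 = -8 → [7, 3, -1, -7, -8, 3]
i=5: stack[5] = (-8)-3 = -11 → [7, 3, -1, -7, -8, -11]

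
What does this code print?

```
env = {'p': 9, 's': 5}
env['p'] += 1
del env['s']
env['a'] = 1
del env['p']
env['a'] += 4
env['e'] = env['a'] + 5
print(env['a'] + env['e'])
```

15

env['p'] = 9+1 = 10 → {'p': 10, 's': 5}
del 's' → {'p': 10}
env['a'] = 1 → {'p': 10, 'a': 1}
del 'p' → {'a': 1}
env['a'] = 1+4 = 5 → {'a': 5}
env['e'] = env['a']+5 = 10 → {'a': 5, 'e': 10}
env['a']+env['e'] = 5+10 = 15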